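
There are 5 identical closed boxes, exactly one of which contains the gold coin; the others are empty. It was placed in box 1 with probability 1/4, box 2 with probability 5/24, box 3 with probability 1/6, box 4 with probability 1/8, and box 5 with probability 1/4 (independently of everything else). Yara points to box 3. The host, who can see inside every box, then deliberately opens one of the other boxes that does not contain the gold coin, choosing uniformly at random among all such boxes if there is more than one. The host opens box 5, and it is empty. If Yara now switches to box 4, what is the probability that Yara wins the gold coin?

3/17

Condition on the true location of the gold coin.
If it is in box 1 (prior 1/4): the host has 3 equally likely choices, so probability 1/3; weight (1/4)·(1/3) = 1/12.
If it is in box 2 (prior 5/24): the host has 3 equally likely choices, so probability 1/3; weight (5/24)·(1/3) = 5/72.
If it is in box 3 (prior 1/6): the host has 4 equally likely choices, so probability 1/4; weight (1/6)·(1/4) = 1/24.
If it is in box 4 (prior 1/8): the host has 3 equally likely choices, so probability 1/3; weight (1/8)·(1/3) = 1/24.
If it is in box 5 (prior 1/4): the host opened box 5, so this case is ruled out; weight (1/4)·0 = 0.
The weights sum to 17/72.
So P(the gold coin in box 4 | the host opened box 5) = (1/24) / (17/72) = 3/17.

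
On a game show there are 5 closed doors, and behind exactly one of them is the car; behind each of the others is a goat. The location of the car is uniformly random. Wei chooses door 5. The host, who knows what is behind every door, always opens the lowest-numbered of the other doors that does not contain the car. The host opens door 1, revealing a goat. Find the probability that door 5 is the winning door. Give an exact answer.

1/4

Consider each possible location of the car in turn.
If it is behind door 1 (prior 1/5): the host opened door 1, so this case is ruled out; weight (1/5)·0 = 0.
If it is behind any of doors 2, 3, 4, and 5 (prior 1/5 each): door 1 is the lowest-numbered option available, probability 1; weight (1/5)·1 = 1/5 each.
The weights sum to 4/5.
So P(the car behind door 5 | the host opened door 1) = (1/5) / (4/5) = 1/4.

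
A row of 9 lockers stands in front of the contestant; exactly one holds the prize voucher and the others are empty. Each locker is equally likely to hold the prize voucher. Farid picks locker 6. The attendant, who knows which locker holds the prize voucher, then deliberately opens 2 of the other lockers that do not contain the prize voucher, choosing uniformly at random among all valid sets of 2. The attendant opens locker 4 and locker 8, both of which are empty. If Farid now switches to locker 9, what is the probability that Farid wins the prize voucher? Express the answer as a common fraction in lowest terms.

Apply Bayes' rule, conditioning on where the prize voucher actually is.
If it is in any of lockers 1, 2, 3, 5, 7, and 9 (prior 1/9 each): the attendant has 21 equally likely choices, so probability 1/21; weight (1/9)·(1/21) = 1/189 each.
If it is in either of lockers 4 and 8 (prior 1/9 each): that locker was opened and seen not to hold the prize — ruled out; weight (1/9)·0 = 0 each.
If it is in locker 6 (prior 1/9): the attendant has 28 equally likely choices, so probability 1/28; weight (1/9)·(1/28) = 1/252.
The weights sum to 1/28.
So P(the prize voucher in locker 9 | the attendant opened locker 4 and locker 8) = (1/189) / (1/28) = 4/27.

4/27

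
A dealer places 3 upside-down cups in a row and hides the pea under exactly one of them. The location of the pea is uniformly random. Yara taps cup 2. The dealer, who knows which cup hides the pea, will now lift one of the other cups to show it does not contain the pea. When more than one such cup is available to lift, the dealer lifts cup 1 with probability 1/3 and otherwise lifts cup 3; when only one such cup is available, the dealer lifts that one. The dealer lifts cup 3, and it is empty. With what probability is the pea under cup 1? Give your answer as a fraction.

3/5

Consider each possible location of the pea in turn.
If it is under cup 1 (prior 1/3): only cup 3 is available, probability 1; weight (1/3)·1 = 1/3.
If it is under cup 2 (prior 1/3): cup 1 is available but not opened, probability 2/3; weight (1/3)·(2/3) = 2/9.
If it is under cup 3 (prior 1/3): the dealer opened cup 3, so this case is ruled out; weight (1/3)·0 = 0.
The weights sum to 5/9.
So P(the pea under cup 1 | the dealer opened cup 3) = (1/3) / (5/9) = 3/5.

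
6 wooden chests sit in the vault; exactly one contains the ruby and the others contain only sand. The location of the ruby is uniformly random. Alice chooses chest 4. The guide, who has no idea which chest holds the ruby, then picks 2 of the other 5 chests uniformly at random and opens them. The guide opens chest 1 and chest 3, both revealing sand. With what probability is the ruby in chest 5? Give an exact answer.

1/4

Condition on the true location of the ruby.
If it is in either of chests 1 and 3 (prior 1/6 each): that chest was opened and seen not to hold the prize — ruled out; weight (1/6)·0 = 0 each.
If it is in any of chests 2, 4, 5, and 6 (prior 1/6 each): the guide picks exactly this set with probability 1/10 regardless, and none is the prize; weight (1/6)·(1/10) = 1/60 each.
The weights sum to 1/15.
So P(the ruby in chest 5 | the guide opened chest 1 and chest 3) = (1/60) / (1/15) = 1/4.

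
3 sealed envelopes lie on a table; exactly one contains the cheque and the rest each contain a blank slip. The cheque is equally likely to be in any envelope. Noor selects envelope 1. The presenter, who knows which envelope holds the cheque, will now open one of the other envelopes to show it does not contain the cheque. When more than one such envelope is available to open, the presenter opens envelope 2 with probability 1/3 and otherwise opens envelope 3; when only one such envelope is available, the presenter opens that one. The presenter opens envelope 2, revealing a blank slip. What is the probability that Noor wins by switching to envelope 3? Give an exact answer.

Condition on the true location of the cheque.
If it is in envelope 1 (prior 1/3): envelope 2 is available, opened with probability 1/3; weight (1/3)·(1/3) = 1/9.
If it is in envelope 2 (prior 1/3): the presenter opened envelope 2, so this case is ruled out; weight (1/3)·0 = 0.
If it is in envelope 3 (prior 1/3): only envelope 2 is available, probability 1; weight (1/3)·1 = 1/3.
The weights sum to 4/9.
So P(the cheque in envelope 3 | the presenter opened envelope 2) = (1/3) / (4/9) = 3/4.

3/4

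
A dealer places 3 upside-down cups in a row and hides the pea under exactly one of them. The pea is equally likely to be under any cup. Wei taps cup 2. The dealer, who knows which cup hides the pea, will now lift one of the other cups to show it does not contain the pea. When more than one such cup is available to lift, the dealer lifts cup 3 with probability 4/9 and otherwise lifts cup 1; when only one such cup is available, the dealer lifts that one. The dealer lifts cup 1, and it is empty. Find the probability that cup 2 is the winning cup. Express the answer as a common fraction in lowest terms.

Condition on the true location of the pea.
If it is under cup 1 (prior 1/3): the dealer opened cup 1, so this case is ruled out; weight (1/3)·0 = 0.
If it is under cup 2 (prior 1/3): cup 3 is available but not opened, probability 5/9; weight (1/3)·(5/9) = 5/27.
If it is under cup 3 (prior 1/3): only cup 1 is available, probability 1; weight (1/3)·1 = 1/3.
The weights sum to 14/27.
So P(the pea under cup 2 | the dealer opened cup 1) = (5/27) / (14/27) = 5/14.

5/14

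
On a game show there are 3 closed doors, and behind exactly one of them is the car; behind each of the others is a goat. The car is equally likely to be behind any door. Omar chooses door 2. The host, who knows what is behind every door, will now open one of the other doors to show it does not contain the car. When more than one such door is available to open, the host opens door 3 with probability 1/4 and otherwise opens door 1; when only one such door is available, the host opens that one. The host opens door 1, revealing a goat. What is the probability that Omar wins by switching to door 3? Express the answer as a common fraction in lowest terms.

Apply Bayes' rule, conditioning on where the car actually is.
If it is behind door 1 (prior 1/3): the host opened door 1, so this case is ruled out; weight (1/3)·0 = 0.
If it is behind door 2 (prior 1/3): door 3 is available but not opened, probability 3/4; weight (1/3)·(3/4) = 1/4.
If it is behind door 3 (prior 1/3): only door 1 is available, probability 1; weight (1/3)·1 = 1/3.
The weights sum to 7/12.
So P(the car behind door 3 | the host opened door 1) = (1/3) / (7/12) = 4/7.

4/7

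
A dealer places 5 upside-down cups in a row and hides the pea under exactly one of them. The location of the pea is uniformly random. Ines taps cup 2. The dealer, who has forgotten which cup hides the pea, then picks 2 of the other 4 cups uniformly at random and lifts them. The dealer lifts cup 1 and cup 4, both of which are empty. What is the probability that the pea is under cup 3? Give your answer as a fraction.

Consider each possible location of the pea in turn.
If it is under either of cups 1 and 4 (prior 1/5 each): that cup was opened and seen not to hold the prize — ruled out; weight (1/5)·0 = 0 each.
If it is under any of cups 2, 3, and 5 (prior 1/5 each): the dealer picks exactly this set with probability 1/6 regardless, and none is the prize; weight (1/5)·(1/6) = 1/30 each.
The weights sum to 1/10.
So P(the pea under cup 3 | the dealer opened cup 1 and cup 4) = (1/30) / (1/10) = 1/3.

1/3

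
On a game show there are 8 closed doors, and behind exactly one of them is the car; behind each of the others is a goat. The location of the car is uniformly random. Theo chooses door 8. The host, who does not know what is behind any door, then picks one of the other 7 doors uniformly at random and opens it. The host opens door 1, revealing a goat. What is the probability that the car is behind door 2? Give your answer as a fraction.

Apply Bayes' rule, conditioning on where the car actually is.
If it is behind door 1 (prior 1/8): the host opened door 1, so this case is ruled out; weight (1/8)·0 = 0.
If it is behind any of doors 2, 3, 4, 5, 6, 7, and 8 (prior 1/8 each): the host picks door 1 with probability 1/7 regardless, and it is not the prize; weight (1/8)·(1/7) = 1/56 each.
The weights sum to 1/8.
So P(the car behind door 2 | the host opened door 1) = (1/56) / (1/8) = 1/7.

1/7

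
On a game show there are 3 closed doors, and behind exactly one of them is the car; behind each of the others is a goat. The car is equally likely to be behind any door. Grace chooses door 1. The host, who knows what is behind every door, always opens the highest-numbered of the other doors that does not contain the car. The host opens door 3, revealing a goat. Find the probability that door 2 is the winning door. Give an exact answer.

1/2

Condition on the true location of the car.
If it is behind either of doors 1 and 2 (prior 1/3 each): door 3 is the highest-numbered option available, probability 1; weight (1/3)·1 = 1/3 each.
If it is behind door 3 (prior 1/3): the host opened door 3, so this case is ruled out; weight (1/3)·0 = 0.
The weights sum to 2/3.
So P(the car behind door 2 | the host opened door 3) = (1/3) / (2/3) = 1/2.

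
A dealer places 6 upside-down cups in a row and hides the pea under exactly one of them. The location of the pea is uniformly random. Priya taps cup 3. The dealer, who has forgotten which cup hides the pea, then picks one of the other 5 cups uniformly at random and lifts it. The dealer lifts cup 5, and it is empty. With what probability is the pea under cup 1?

1/5

Because the dealer chose which cup to lift without knowing where the pea is, the choice is independent of the prize location. Learning that cup 5 does not hold the pea simply rules out that one location and leaves the remaining 5 cups still equally likely by symmetry.
So P(the pea under cup 1) = 1/5.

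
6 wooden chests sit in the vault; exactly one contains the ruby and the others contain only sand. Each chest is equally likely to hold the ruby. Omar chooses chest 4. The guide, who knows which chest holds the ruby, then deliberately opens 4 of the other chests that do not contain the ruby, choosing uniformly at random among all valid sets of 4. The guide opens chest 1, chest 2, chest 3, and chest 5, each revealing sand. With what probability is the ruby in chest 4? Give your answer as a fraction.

Condition on the true location of the ruby.
If it is in any of chests 1, 2, 3, and 5 (prior 1/6 each): that chest was opened and seen not to hold the prize — ruled out; weight (1/6)·0 = 0 each.
If it is in chest 4 (prior 1/6): the guide has 5 equally likely choices, so probability 1/5; weight (1/6)·(1/5) = 1/30.
If it is in chest 6 (prior 1/6): the guide has no choice, probability 1; weight (1/6)·1 = 1/6.
The weights sum to 1/5.
So P(the ruby in chest 4 | the guide opened chest 1, chest 2, chest 3, and chest 5) = (1/30) / (1/5) = 1/6.

1/6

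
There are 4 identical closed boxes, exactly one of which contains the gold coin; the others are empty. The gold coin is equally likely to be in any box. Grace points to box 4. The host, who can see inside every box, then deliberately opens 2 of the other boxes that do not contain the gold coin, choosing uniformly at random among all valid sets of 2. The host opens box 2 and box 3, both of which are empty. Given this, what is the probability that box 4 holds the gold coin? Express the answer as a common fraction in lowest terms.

1/4

Consider each possible location of the gold coin in turn.
If it is in box 1 (prior 1/4): the host has no choice, probability 1; weight (1/4)·1 = 1/4.
If it is in either of boxes 2 and 3 (prior 1/4 each): that box was opened and seen not to hold the prize — ruled out; weight (1/4)·0 = 0 each.
If it is in box 4 (prior 1/4): the host has 3 equally likely choices, so probability 1/3; weight (1/4)·(1/3) = 1/12.
The weights sum to 1/3.
So P(the gold coin in box 4 | the host opened box 2 and box 3) = (1/12) / (1/3) = 1/4.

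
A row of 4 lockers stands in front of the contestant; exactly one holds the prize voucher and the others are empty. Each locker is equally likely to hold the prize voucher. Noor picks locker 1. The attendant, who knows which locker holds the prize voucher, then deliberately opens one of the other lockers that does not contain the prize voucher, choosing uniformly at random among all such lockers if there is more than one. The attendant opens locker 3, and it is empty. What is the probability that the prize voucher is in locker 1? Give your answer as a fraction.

Apply Bayes' rule, conditioning on where the prize voucher actually is.
If it is in locker 1 (prior 1/4): the attendant has 3 equally likely choices, so probability 1/3; weight (1/4)·(1/3) = 1/12.
If it is in either of lockers 2 and 4 (prior 1/4 each): the attendant has 2 equally likely choices, so probability 1/2; weight (1/4)·(1/2) = 1/8 each.
If it is in locker 3 (prior 1/4): the attendant opened locker 3, so this case is ruled out; weight (1/4)·0 = 0.
The weights sum to 1/3.
So P(the prize voucher in locker 1 | the attendant opened locker 3) = (1/12) / (1/3) = 1/4.

1/4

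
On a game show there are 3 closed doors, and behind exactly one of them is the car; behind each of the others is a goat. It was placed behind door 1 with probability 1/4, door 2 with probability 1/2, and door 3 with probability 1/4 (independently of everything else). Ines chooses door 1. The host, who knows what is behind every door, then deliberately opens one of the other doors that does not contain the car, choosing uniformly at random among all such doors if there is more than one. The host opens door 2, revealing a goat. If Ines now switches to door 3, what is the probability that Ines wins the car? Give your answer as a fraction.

Condition on the true location of the car.
If it is behind door 1 (prior 1/4): the host has 2 equally likely choices, so probability 1/2; weight (1/4)·(1/2) = 1/8.
If it is behind door 2 (prior 1/2): the host opened door 2, so this case is ruled out; weight (1/2)·0 = 0.
If it is behind door 3 (prior 1/4): the host has no choice, probability 1; weight (1/4)·1 = 1/4.
The weights sum to 3/8.
So P(the car behind door 3 | the host opened door 2) = (1/4) / (3/8) = 2/3.

2/3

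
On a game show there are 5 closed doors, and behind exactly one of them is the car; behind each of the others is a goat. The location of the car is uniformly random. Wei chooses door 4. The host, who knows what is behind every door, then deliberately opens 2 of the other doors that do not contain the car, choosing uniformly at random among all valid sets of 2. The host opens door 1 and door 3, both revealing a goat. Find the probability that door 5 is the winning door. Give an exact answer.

Apply Bayes' rule, conditioning on where the car actually is.
If it is behind either of doors 1 and 3 (prior 1/5 each): that door was opened and seen not to hold the prize — ruled out; weight (1/5)·0 = 0 each.
If it is behind either of doors 2 and 5 (prior 1/5 each): the host has 3 equally likely choices, so probability 1/3; weight (1/5)·(1/3) = 1/15 each.
If it is behind door 4 (prior 1/5): the host has 6 equally likely choices, so probability 1/6; weight (1/5)·(1/6) = 1/30.
The weights sum to 1/6.
So P(the car behind door 5 | the host opened door 1 and door 3) = (1/15) / (1/6) = 2/5.

2/5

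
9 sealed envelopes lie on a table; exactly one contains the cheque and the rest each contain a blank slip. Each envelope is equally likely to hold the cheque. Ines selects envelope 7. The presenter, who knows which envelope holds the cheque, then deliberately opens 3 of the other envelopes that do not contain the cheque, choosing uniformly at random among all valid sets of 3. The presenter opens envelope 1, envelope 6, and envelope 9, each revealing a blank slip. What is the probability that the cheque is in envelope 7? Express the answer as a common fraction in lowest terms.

Consider each possible location of the cheque in turn.
If it is in any of envelopes 1, 6, and 9 (prior 1/9 each): that envelope was opened and seen not to hold the prize — ruled out; weight (1/9)·0 = 0 each.
If it is in any of envelopes 2, 3, 4, 5, and 8 (prior 1/9 each): the presenter has 35 equally likely choices, so probability 1/35; weight (1/9)·(1/35) = 1/315 each.
If it is in envelope 7 (prior 1/9): the presenter has 56 equally likely choices, so probability 1/56; weight (1/9)·(1/56) = 1/504.
The weights sum to 1/56.
So P(the cheque in envelope 7 | the presenter opened envelope 1, envelope 6, and envelope 9) = (1/504) / (1/56) = 1/9.

1/9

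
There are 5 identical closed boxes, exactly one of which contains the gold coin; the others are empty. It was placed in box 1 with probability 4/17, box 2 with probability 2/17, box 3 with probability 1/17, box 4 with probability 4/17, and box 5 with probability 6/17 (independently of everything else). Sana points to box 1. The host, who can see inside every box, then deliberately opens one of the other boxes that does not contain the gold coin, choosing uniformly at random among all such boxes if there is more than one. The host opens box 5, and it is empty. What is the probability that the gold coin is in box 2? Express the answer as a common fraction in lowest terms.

1/5

Apply Bayes' rule, conditioning on where the gold coin actually is.
If it is in box 1 (prior 4/17): the host has 4 equally likely choices, so probability 1/4; weight (4/17)·(1/4) = 1/17.
If it is in box 2 (prior 2/17): the host has 3 equally likely choices, so probability 1/3; weight (2/17)·(1/3) = 2/51.
If it is in box 3 (prior 1/17): the host has 3 equally likely choices, so probability 1/3; weight (1/17)·(1/3) = 1/51.
If it is in box 4 (prior 4/17): the host has 3 equally likely choices, so probability 1/3; weight (4/17)·(1/3) = 4/51.
If it is in box 5 (prior 6/17): the host opened box 5, so this case is ruled out; weight (6/17)·0 = 0.
The weights sum to 10/51.
So P(the gold coin in box 2 | the host opened box 5) = (2/51) / (10/51) = 1/5.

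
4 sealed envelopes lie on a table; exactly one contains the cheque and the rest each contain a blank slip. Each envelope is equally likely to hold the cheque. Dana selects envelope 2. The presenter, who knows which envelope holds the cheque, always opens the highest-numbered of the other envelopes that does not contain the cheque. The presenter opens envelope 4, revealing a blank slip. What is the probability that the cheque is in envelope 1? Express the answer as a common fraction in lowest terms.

1/3

Condition on the true location of the cheque.
If it is in any of envelopes 1, 2, and 3 (prior 1/4 each): envelope 4 is the highest-numbered option available, probability 1; weight (1/4)·1 = 1/4 each.
If it is in envelope 4 (prior 1/4): the presenter opened envelope 4, so this case is ruled out; weight (1/4)·0 = 0.
The weights sum to 3/4.
So P(the cheque in envelope 1 | the presenter opened envelope 4) = (1/4) / (3/4) = 1/3.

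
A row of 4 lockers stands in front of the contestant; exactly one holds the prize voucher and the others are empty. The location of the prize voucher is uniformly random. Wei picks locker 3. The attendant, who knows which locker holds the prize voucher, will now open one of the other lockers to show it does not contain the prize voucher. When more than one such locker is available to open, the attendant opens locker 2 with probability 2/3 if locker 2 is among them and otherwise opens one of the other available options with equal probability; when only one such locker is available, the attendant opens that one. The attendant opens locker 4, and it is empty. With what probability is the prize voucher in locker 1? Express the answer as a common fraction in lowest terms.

1/3

Condition on the true location of the prize voucher.
If it is in locker 1 (prior 1/4): locker 2 is available but not opened, probability 1/3; weight (1/4)·(1/3) = 1/12.
If it is in locker 2 (prior 1/4): locker 2 holds the prize so is unavailable; the attendant chooses uniformly among the 2 others, probability 1/2; weight (1/4)·(1/2) = 1/8.
If it is in locker 3 (prior 1/4): locker 2 is available but not opened; locker 4 gets probability (1 − 2/3)/2 = 1/6; weight (1/4)·(1/6) = 1/24.
If it is in locker 4 (prior 1/4): the attendant opened locker 4, so this case is ruled out; weight (1/4)·0 = 0.
The weights sum to 1/4.
So P(the prize voucher in locker 1 | the attendant opened locker 4) = (1/12) / (1/4) = 1/3.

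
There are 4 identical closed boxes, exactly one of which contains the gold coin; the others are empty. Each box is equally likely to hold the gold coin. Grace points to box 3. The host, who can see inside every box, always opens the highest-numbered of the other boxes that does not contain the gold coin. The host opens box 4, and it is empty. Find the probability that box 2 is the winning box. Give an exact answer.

Consider each possible location of the gold coin in turn.
If it is in any of boxes 1, 2, and 3 (prior 1/4 each): box 4 is the highest-numbered option available, probability 1; weight (1/4)·1 = 1/4 each.
If it is in box 4 (prior 1/4): the host opened box 4, so this case is ruled out; weight (1/4)·0 = 0.
The weights sum to 3/4.
So P(the gold coin in box 2 | the host opened box 4) = (1/4) / (3/4) = 1/3.

1/3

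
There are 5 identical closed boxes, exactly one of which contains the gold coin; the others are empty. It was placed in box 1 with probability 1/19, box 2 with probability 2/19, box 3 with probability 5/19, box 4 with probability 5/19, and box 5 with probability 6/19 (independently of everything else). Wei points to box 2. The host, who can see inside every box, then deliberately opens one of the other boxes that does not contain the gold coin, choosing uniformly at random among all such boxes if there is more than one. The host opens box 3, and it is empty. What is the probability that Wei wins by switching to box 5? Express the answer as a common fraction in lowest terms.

Consider each possible location of the gold coin in turn.
If it is in box 1 (prior 1/19): the host has 3 equally likely choices, so probability 1/3; weight (1/19)·(1/3) = 1/57.
If it is in box 2 (prior 2/19): the host has 4 equally likely choices, so probability 1/4; weight (2/19)·(1/4) = 1/38.
If it is in box 3 (prior 5/19): the host opened box 3, so this case is ruled out; weight (5/19)·0 = 0.
If it is in box 4 (prior 5/19): the host has 3 equally likely choices, so probability 1/3; weight (5/19)·(1/3) = 5/57.
If it is in box 5 (prior 6/19): the host has 3 equally likely choices, so probability 1/3; weight (6/19)·(1/3) = 2/19.
The weights sum to 9/38.
So P(the gold coin in box 5 | the host opened box 3) = (2/19) / (9/38) = 4/9.

4/9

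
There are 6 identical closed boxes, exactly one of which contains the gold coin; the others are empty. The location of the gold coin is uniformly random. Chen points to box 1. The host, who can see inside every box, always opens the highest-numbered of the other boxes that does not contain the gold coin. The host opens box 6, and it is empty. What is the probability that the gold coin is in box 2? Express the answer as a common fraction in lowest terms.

1/5

Apply Bayes' rule, conditioning on where the gold coin actually is.
If it is in any of boxes 1, 2, 3, 4, and 5 (prior 1/6 each): box 6 is the highest-numbered option available, probability 1; weight (1/6)·1 = 1/6 each.
If it is in box 6 (prior 1/6): the host opened box 6, so this case is ruled out; weight (1/6)·0 = 0.
The weights sum to 5/6.
So P(the gold coin in box 2 | the host opened box 6) = (1/6) / (5/6) = 1/5.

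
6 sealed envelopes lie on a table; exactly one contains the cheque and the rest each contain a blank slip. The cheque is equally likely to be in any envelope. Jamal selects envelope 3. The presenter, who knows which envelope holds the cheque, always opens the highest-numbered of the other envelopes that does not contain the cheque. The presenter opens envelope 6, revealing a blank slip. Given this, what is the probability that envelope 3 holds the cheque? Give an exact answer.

1/5

Apply Bayes' rule, conditioning on where the cheque actually is.
If it is in any of envelopes 1, 2, 3, 4, and 5 (prior 1/6 each): envelope 6 is the highest-numbered option available, probability 1; weight (1/6)·1 = 1/6 each.
If it is in envelope 6 (prior 1/6): the presenter opened envelope 6, so this case is ruled out; weight (1/6)·0 = 0.
The weights sum to 5/6.
So P(the cheque in envelope 3 | the presenter opened envelope 6) = (1/6) / (5/6) = 1/5.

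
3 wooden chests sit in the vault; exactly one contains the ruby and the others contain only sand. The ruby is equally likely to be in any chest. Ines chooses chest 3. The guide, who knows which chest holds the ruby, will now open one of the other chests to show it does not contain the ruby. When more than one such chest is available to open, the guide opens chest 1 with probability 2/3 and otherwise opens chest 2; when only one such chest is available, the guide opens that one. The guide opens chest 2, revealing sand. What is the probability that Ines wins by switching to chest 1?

3/4

Consider each possible location of the ruby in turn.
If it is in chest 1 (prior 1/3): only chest 2 is available, probability 1; weight (1/3)·1 = 1/3.
If it is in chest 2 (prior 1/3): the guide opened chest 2, so this case is ruled out; weight (1/3)·0 = 0.
If it is in chest 3 (prior 1/3): chest 1 is available but not opened, probability 1/3; weight (1/3)·(1/3) = 1/9.
The weights sum to 4/9.
So P(the ruby in chest 1 | the guide opened chest 2) = (1/3) / (4/9) = 3/4.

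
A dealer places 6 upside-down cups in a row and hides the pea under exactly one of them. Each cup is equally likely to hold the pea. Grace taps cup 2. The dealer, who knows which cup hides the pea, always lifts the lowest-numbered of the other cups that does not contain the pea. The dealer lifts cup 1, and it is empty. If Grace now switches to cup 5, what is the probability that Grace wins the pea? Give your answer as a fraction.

Condition on the true location of the pea.
If it is under cup 1 (prior 1/6): the dealer opened cup 1, so this case is ruled out; weight (1/6)·0 = 0.
If it is under any of cups 2, 3, 4, 5, and 6 (prior 1/6 each): cup 1 is the lowest-numbered option available, probability 1; weight (1/6)·1 = 1/6 each.
The weights sum to 5/6.
So P(the pea under cup 5 | the dealer opened cup 1) = (1/6) / (5/6) = 1/5.

1/5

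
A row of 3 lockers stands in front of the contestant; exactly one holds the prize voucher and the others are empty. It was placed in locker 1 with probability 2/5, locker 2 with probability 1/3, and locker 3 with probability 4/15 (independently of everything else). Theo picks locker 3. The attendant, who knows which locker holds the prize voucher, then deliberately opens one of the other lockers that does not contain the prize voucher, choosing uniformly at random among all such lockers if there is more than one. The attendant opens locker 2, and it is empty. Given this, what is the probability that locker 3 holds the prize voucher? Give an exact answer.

1/4

Consider each possible location of the prize voucher in turn.
If it is in locker 1 (prior 2/5): the attendant has no choice, probability 1; weight (2/5)·1 = 2/5.
If it is in locker 2 (prior 1/3): the attendant opened locker 2, so this case is ruled out; weight (1/3)·0 = 0.
If it is in locker 3 (prior 4/15): the attendant has 2 equally likely choices, so probability 1/2; weight (4/15)·(1/2) = 2/15.
The weights sum to 8/15.
So P(the prize voucher in locker 3 | the attendant opened locker 2) = (2/15) / (8/15) = 1/4.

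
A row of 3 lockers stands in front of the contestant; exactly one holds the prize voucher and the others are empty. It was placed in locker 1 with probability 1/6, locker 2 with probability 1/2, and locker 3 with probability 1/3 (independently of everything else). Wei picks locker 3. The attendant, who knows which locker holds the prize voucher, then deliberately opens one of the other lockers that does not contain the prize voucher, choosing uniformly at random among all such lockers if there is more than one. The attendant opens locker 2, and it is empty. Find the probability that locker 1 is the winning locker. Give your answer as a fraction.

Consider each possible location of the prize voucher in turn.
If it is in locker 1 (prior 1/6): the attendant has no choice, probability 1; weight (1/6)·1 = 1/6.
If it is in locker 2 (prior 1/2): the attendant opened locker 2, so this case is ruled out; weight (1/2)·0 = 0.
If it is in locker 3 (prior 1/3): the attendant has 2 equally likely choices, so probability 1/2; weight (1/3)·(1/2) = 1/6.
The weights sum to 1/3.
So P(the prize voucher in locker 1 | the attendant opened locker 2) = (1/6) / (1/3) = 1/2.

1/2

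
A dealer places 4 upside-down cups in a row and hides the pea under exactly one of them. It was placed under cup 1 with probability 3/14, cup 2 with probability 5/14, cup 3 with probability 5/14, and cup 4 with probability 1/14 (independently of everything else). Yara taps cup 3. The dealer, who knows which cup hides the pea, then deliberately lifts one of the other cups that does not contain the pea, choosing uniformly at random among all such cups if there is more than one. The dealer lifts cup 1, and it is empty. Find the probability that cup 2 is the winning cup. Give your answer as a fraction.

Apply Bayes' rule, conditioning on where the pea actually is.
If it is under cup 1 (prior 3/14): the dealer opened cup 1, so this case is ruled out; weight (3/14)·0 = 0.
If it is under cup 2 (prior 5/14): the dealer has 2 equally likely choices, so probability 1/2; weight (5/14)·(1/2) = 5/28.
If it is under cup 3 (prior 5/14): the dealer has 3 equally likely choices, so probability 1/3; weight (5/14)·(1/3) = 5/42.
If it is under cup 4 (prior 1/14): the dealer has 2 equally likely choices, so probability 1/2; weight (1/14)·(1/2) = 1/28.
The weights sum to 1/3.
So P(the pea under cup 2 | the dealer opened cup 1) = (5/28) / (1/3) = 15/28.

15/28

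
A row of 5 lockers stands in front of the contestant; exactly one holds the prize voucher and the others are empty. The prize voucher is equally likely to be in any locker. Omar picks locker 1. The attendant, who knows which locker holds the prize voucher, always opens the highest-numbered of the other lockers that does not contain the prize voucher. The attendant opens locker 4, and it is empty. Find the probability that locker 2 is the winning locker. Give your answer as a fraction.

Consider each possible location of the prize voucher in turn.
If it is in any of lockers 1, 2, and 3 (prior 1/5 each): the attendant would have opened locker 5 instead, probability 0; weight (1/5)·0 = 0 each.
If it is in locker 4 (prior 1/5): the attendant opened locker 4, so this case is ruled out; weight (1/5)·0 = 0.
If it is in locker 5 (prior 1/5): locker 4 is the highest-numbered option available, probability 1; weight (1/5)·1 = 1/5.
The weights sum to 1/5.
So P(the prize voucher in locker 2 | the attendant opened locker 4) = 0 / (1/5) = 0.

0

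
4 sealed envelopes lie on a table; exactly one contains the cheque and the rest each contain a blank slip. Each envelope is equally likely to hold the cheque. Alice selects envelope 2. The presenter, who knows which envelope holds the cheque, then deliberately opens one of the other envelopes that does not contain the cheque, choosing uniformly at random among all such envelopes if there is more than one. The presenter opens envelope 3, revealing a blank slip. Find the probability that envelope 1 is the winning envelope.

3/8

Consider each possible location of the cheque in turn.
If it is in either of envelopes 1 and 4 (prior 1/4 each): the presenter has 2 equally likely choices, so probability 1/2; weight (1/4)·(1/2) = 1/8 each.
If it is in envelope 2 (prior 1/4): the presenter has 3 equally likely choices, so probability 1/3; weight (1/4)·(1/3) = 1/12.
If it is in envelope 3 (prior 1/4): the presenter opened envelope 3, so this case is ruled out; weight (1/4)·0 = 0.
The weights sum to 1/3.
So P(the cheque in envelope 1 | the presenter opened envelope 3) = (1/8) / (1/3) = 3/8.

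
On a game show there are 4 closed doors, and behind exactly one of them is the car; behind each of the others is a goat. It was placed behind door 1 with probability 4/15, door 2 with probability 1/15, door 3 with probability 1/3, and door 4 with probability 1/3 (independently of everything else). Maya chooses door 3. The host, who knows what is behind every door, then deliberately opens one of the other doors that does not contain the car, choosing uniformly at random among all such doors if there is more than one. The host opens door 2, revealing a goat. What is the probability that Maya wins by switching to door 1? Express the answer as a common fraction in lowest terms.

Consider each possible location of the car in turn.
If it is behind door 1 (prior 4/15): the host has 2 equally likely choices, so probability 1/2; weight (4/15)·(1/2) = 2/15.
If it is behind door 2 (prior 1/15): the host opened door 2, so this case is ruled out; weight (1/15)·0 = 0.
If it is behind door 3 (prior 1/3): the host has 3 equally likely choices, so probability 1/3; weight (1/3)·(1/3) = 1/9.
If it is behind door 4 (prior 1/3): the host has 2 equally likely choices, so probability 1/2; weight (1/3)·(1/2) = 1/6.
The weights sum to 37/90.
So P(the car behind door 1 | the host opened door 2) = (2/15) / (37/90) = 12/37.

12/37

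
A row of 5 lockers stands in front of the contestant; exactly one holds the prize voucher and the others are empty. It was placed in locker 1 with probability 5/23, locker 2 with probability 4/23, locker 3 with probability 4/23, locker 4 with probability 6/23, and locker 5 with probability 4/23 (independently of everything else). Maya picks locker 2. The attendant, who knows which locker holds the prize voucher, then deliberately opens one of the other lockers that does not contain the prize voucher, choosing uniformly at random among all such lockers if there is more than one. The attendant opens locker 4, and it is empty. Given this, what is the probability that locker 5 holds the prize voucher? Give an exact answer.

1/4

Condition on the true location of the prize voucher.
If it is in locker 1 (prior 5/23): the attendant has 3 equally likely choices, so probability 1/3; weight (5/23)·(1/3) = 5/69.
If it is in locker 2 (prior 4/23): the attendant has 4 equally likely choices, so probability 1/4; weight (4/23)·(1/4) = 1/23.
If it is in either of lockers 3 and 5 (prior 4/23 each): the attendant has 3 equally likely choices, so probability 1/3; weight (4/23)·(1/3) = 4/69 each.
If it is in locker 4 (prior 6/23): the attendant opened locker 4, so this case is ruled out; weight (6/23)·0 = 0.
The weights sum to 16/69.
So P(the prize voucher in locker 5 | the attendant opened locker 4) = (4/69) / (16/69) = 1/4.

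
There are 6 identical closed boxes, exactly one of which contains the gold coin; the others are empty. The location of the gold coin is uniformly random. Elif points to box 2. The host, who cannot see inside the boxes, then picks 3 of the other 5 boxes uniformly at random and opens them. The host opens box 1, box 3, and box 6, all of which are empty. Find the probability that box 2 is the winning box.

Apply Bayes' rule, conditioning on where the gold coin actually is.
If it is in any of boxes 1, 3, and 6 (prior 1/6 each): that box was opened and seen not to hold the prize — ruled out; weight (1/6)·0 = 0 each.
If it is in any of boxes 2, 4, and 5 (prior 1/6 each): the host picks exactly this set with probability 1/10 regardless, and none is the prize; weight (1/6)·(1/10) = 1/60 each.
The weights sum to 1/20.
So P(the gold coin in box 2 | the host opened box 1, box 3, and box 6) = (1/60) / (1/20) = 1/3.

1/3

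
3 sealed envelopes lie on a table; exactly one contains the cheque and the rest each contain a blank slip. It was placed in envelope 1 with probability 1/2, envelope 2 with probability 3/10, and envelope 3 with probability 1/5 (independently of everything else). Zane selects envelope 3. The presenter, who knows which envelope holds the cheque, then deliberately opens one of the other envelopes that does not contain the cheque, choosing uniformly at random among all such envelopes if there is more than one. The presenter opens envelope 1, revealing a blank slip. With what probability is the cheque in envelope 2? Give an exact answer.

3/4

Apply Bayes' rule, conditioning on where the cheque actually is.
If it is in envelope 1 (prior 1/2): the presenter opened envelope 1, so this case is ruled out; weight (1/2)·0 = 0.
If it is in envelope 2 (prior 3/10): the presenter has no choice, probability 1; weight (3/10)·1 = 3/10.
If it is in envelope 3 (prior 1/5): the presenter has 2 equally likely choices, so probability 1/2; weight (1/5)·(1/2) = 1/10.
The weights sum to 2/5.
So P(the cheque in envelope 2 | the presenter opened envelope 1) = (3/10) / (2/5) = 3/4.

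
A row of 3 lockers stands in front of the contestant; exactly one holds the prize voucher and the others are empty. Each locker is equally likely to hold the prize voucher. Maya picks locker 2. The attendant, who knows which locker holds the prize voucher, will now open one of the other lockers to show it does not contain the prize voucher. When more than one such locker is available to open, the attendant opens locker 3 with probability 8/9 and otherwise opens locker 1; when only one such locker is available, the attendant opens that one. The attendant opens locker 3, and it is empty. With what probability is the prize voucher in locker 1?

9/17

Condition on the true location of the prize voucher.
If it is in locker 1 (prior 1/3): only locker 3 is available, probability 1; weight (1/3)·1 = 1/3.
If it is in locker 2 (prior 1/3): locker 3 is available, opened with probability 8/9; weight (1/3)·(8/9) = 8/27.
If it is in locker 3 (prior 1/3): the attendant opened locker 3, so this case is ruled out; weight (1/3)·0 = 0.
The weights sum to 17/27.
So P(the prize voucher in locker 1 | the attendant opened locker 3) = (1/3) / (17/27) = 9/17.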